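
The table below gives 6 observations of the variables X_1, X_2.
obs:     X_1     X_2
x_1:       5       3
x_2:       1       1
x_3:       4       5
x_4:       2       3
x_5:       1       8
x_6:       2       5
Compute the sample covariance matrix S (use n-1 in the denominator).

Step 1 — column means:
  mean(X_1) = (5 + 1 + 4 + 2 + 1 + 2) / 6 = 15/6 = 2.5
  mean(X_2) = (3 + 1 + 5 + 3 + 8 + 5) / 6 = 25/6 = 4.1667

Step 2 — sample covariance S[i,j] = (1/(n-1)) · Σ_k (x_{k,i} - mean_i) · (x_{k,j} - mean_j), with n-1 = 5.
  S[X_1,X_1] = ((2.5)·(2.5) + (-1.5)·(-1.5) + (1.5)·(1.5) + (-0.5)·(-0.5) + (-1.5)·(-1.5) + (-0.5)·(-0.5)) / 5 = 13.5/5 = 2.7
  S[X_1,X_2] = ((2.5)·(-1.1667) + (-1.5)·(-3.1667) + (1.5)·(0.8333) + (-0.5)·(-1.1667) + (-1.5)·(3.8333) + (-0.5)·(0.8333)) / 5 = -2.5/5 = -0.5
  S[X_2,X_2] = ((-1.1667)·(-1.1667) + (-3.1667)·(-3.1667) + (0.8333)·(0.8333) + (-1.1667)·(-1.1667) + (3.8333)·(3.8333) + (0.8333)·(0.8333)) / 5 = 28.8333/5 = 5.7667

S is symmetric (S[j,i] = S[i,j]). Assembling:

S = [[2.7, -0.5],
 [-0.5, 5.7667]]


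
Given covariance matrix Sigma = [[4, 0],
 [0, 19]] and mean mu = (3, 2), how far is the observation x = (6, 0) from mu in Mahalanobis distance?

Step 1 — centre the observation: (x - mu) = (3, -2).

Step 2 — invert Sigma. det(Sigma) = 4·19 - (0)² = 76.
  Sigma^{-1} = (1/det) · [[d, -b], [-b, a]] = [[0.25, 0],
 [0, 0.0526]].

Step 3 — form the quadratic (x - mu)^T · Sigma^{-1} · (x - mu):
  Sigma^{-1} · (x - mu) = (0.75, -0.1053).
  (x - mu)^T · [Sigma^{-1} · (x - mu)] = (3)·(0.75) + (-2)·(-0.1053) = 2.4605.

Step 4 — take square root: d = √(2.4605) ≈ 1.5686.

d(x, mu) = √(2.4605) ≈ 1.5686


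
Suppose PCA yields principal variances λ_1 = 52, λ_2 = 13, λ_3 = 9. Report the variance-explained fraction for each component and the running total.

Step 1 — total variance = trace(Sigma) = Σ λ_i = 52 + 13 + 9 = 74.

Step 2 — fraction explained by component i = λ_i / Σ λ:
  PC1: 52/74 = 0.7027
  PC2: 13/74 = 0.1757
  PC3: 9/74 = 0.1216

Step 3 — cumulative fraction after k components = (λ_1 + ... + λ_k) / Σ λ:
  k = 1: 52/74 = 0.7027
  k = 2: (52 + 13)/74 = 65/74 = 0.8784
  k = 3: (52 + 13 + 9)/74 = 74/74 = 1

Summary (fraction, with percent):

explained: PC1 0.7027 (70.27%), PC2 0.1757 (17.57%), PC3 0.1216 (12.16%);  cumulative: 0.7027, 0.8784, 1


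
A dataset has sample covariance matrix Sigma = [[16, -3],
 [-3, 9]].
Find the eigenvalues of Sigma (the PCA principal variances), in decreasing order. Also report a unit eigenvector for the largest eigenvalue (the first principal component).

Step 1 — characteristic polynomial of 2×2 Sigma:
  det(Sigma - λI) = λ² - trace · λ + det = 0.
  trace = 16 + 9 = 25, det = 16·9 - (-3)² = 135.
Step 2 — discriminant:
  Δ = trace² - 4·det = 625 - 540 = 85.
Step 3 — eigenvalues:
  λ = (trace ± √Δ)/2 = (25 ± 9.2195)/2,
  λ_1 = 17.1098,  λ_2 = 7.8902.

Step 4 — unit eigenvector for λ_1: solve (Sigma - λ_1 I)v = 0. First row:
  (16 - 17.1098)·v_x + (-3)·v_y = 0, i.e. (-1.1098)·v_x + (-3)·v_y = 0,
  so v ∝ (b, λ_1 - a) = (-3, 1.1098); multiply by -1 so the first entry is positive: u = (3, -1.1098).
  ||u|| = √((3)² + (-1.1098)²) = √(10.2316) ≈ 3.1987,
  v_1 = u/||u|| ≈ (0.9379, -0.3469) (||v_1|| = 1).

λ_1 = 17.1098,  λ_2 = 7.8902;  v_1 ≈ (0.9379, -0.3469)


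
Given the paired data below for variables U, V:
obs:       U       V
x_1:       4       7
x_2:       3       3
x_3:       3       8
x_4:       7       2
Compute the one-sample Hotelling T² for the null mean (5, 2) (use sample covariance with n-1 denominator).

Step 1 — sample mean vector:
  mean(U) = (4 + 3 + 3 + 7) / 4 = 17/4 = 4.25
  mean(V) = (7 + 3 + 8 + 2) / 4 = 20/4 = 5
  x̄ = (4.25, 5),  deviation x̄ - mu_0 = (4.25, 5) - (5, 2) = (-0.75, 3).

Step 2 — sample covariance matrix, S[i,j] = (1/(n-1)) · Σ_k (x_{k,i} - mean_i) · (x_{k,j} - mean_j), divisor n-1 = 3:
  S[U,U] = ((-0.25)·(-0.25) + (-1.25)·(-1.25) + (-1.25)·(-1.25) + (2.75)·(2.75)) / 3 = 10.75/3 = 3.5833
  S[U,V] = ((-0.25)·(2) + (-1.25)·(-2) + (-1.25)·(3) + (2.75)·(-3)) / 3 = -10/3 = -3.3333
  S[V,V] = ((2)·(2) + (-2)·(-2) + (3)·(3) + (-3)·(-3)) / 3 = 26/3 = 8.6667
  S = [[3.5833, -3.3333],
 [-3.3333, 8.6667]].

Step 3 — invert S. det(S) = 3.5833·8.6667 - (-3.3333)² = 19.9444.
  S^{-1} = (1/det) · [[d, -b], [-b, a]] = [[0.4345, 0.1671],
 [0.1671, 0.1797]].

Step 4 — quadratic form (x̄ - mu_0)^T · S^{-1} · (x̄ - mu_0):
  S^{-1} · (x̄ - mu_0) = (0.1755, 0.4136),
  (x̄ - mu_0)^T · [...] = (-0.75)·(0.1755) + (3)·(0.4136) = 1.1093.

Step 5 — scale by n: T² = 4 · 1.1093 = 4.4373.

T² ≈ 4.4373


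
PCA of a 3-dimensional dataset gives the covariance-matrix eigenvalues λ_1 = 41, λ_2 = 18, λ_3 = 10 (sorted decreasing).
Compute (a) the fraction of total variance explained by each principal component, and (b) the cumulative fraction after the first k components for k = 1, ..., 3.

Step 1 — total variance = trace(Sigma) = Σ λ_i = 41 + 18 + 10 = 69.

Step 2 — fraction explained by component i = λ_i / Σ λ:
  PC1: 41/69 = 0.5942
  PC2: 18/69 = 0.2609
  PC3: 10/69 = 0.1449

Step 3 — cumulative fraction after k components = (λ_1 + ... + λ_k) / Σ λ:
  k = 1: 41/69 = 0.5942
  k = 2: (41 + 18)/69 = 59/69 = 0.8551
  k = 3: (41 + 18 + 10)/69 = 69/69 = 1

Summary (fraction, with percent):

explained: PC1 0.5942 (59.42%), PC2 0.2609 (26.09%), PC3 0.1449 (14.49%);  cumulative: 0.5942, 0.8551, 1


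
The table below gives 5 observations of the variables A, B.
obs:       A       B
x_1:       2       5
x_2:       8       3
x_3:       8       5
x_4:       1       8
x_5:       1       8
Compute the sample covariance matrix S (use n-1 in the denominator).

Step 1 — column means:
  mean(A) = (2 + 8 + 8 + 1 + 1) / 5 = 20/5 = 4
  mean(B) = (5 + 3 + 5 + 8 + 8) / 5 = 29/5 = 5.8

Step 2 — sample covariance S[i,j] = (1/(n-1)) · Σ_k (x_{k,i} - mean_i) · (x_{k,j} - mean_j), with n-1 = 4.
  S[A,A] = ((-2)·(-2) + (4)·(4) + (4)·(4) + (-3)·(-3) + (-3)·(-3)) / 4 = 54/4 = 13.5
  S[A,B] = ((-2)·(-0.8) + (4)·(-2.8) + (4)·(-0.8) + (-3)·(2.2) + (-3)·(2.2)) / 4 = -26/4 = -6.5
  S[B,B] = ((-0.8)·(-0.8) + (-2.8)·(-2.8) + (-0.8)·(-0.8) + (2.2)·(2.2) + (2.2)·(2.2)) / 4 = 18.8/4 = 4.7

S is symmetric (S[j,i] = S[i,j]). Assembling:

S = [[13.5, -6.5],
 [-6.5, 4.7]]


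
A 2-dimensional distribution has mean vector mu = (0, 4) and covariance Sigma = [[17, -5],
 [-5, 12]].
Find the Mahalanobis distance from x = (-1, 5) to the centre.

Step 1 — centre the observation: (x - mu) = (-1, 1).

Step 2 — invert Sigma. det(Sigma) = 17·12 - (-5)² = 179.
  Sigma^{-1} = (1/det) · [[d, -b], [-b, a]] = [[0.067, 0.0279],
 [0.0279, 0.095]].

Step 3 — form the quadratic (x - mu)^T · Sigma^{-1} · (x - mu):
  Sigma^{-1} · (x - mu) = (-0.0391, 0.067).
  (x - mu)^T · [Sigma^{-1} · (x - mu)] = (-1)·(-0.0391) + (1)·(0.067) = 0.1061.

Step 4 — take square root: d = √(0.1061) ≈ 0.3258.

d(x, mu) = √(0.1061) ≈ 0.3258


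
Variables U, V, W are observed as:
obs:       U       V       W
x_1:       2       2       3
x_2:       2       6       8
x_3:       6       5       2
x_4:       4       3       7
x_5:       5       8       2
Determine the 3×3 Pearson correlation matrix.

Step 1 — column means:
  mean(U) = (2 + 2 + 6 + 4 + 5) / 5 = 19/5 = 3.8
  mean(V) = (2 + 6 + 5 + 3 + 8) / 5 = 24/5 = 4.8
  mean(W) = (3 + 8 + 2 + 7 + 2) / 5 = 22/5 = 4.4

Step 2 — sample variances and covariances s[i,j] = (1/(n-1)) · Σ_k (x_{k,i} - mean_i) · (x_{k,j} - mean_j), with n-1 = 4:
  s[U,U] = ((-1.8)·(-1.8) + (-1.8)·(-1.8) + (2.2)·(2.2) + (0.2)·(0.2) + (1.2)·(1.2)) / 4 = 12.8/4 = 3.2
  s[U,V] = ((-1.8)·(-2.8) + (-1.8)·(1.2) + (2.2)·(0.2) + (0.2)·(-1.8) + (1.2)·(3.2)) / 4 = 6.8/4 = 1.7
  s[U,W] = ((-1.8)·(-1.4) + (-1.8)·(3.6) + (2.2)·(-2.4) + (0.2)·(2.6) + (1.2)·(-2.4)) / 4 = -11.6/4 = -2.9
  s[V,V] = ((-2.8)·(-2.8) + (1.2)·(1.2) + (0.2)·(0.2) + (-1.8)·(-1.8) + (3.2)·(3.2)) / 4 = 22.8/4 = 5.7
  s[V,W] = ((-2.8)·(-1.4) + (1.2)·(3.6) + (0.2)·(-2.4) + (-1.8)·(2.6) + (3.2)·(-2.4)) / 4 = -4.6/4 = -1.15
  s[W,W] = ((-1.4)·(-1.4) + (3.6)·(3.6) + (-2.4)·(-2.4) + (2.6)·(2.6) + (-2.4)·(-2.4)) / 4 = 33.2/4 = 8.3
  Sample standard deviations s_i = √(s[i,i]):
  s(U) = √(3.2) = 1.7889
  s(V) = √(5.7) = 2.3875
  s(W) = √(8.3) = 2.881

Step 3 — r_{ij} = s_{ij} / (s_i · s_j):
  r[U,U] = 1 (diagonal).
  r[U,V] = 1.7 / (1.7889 · 2.3875) = 1.7 / 4.2708 = 0.398
  r[U,W] = -2.9 / (1.7889 · 2.881) = -2.9 / 5.1536 = -0.5627
  r[V,V] = 1 (diagonal).
  r[V,W] = -1.15 / (2.3875 · 2.881) = -1.15 / 6.8782 = -0.1672
  r[W,W] = 1 (diagonal).

R is symmetric with unit diagonal. Assembling:

R = [[1, 0.398, -0.5627],
 [0.398, 1, -0.1672],
 [-0.5627, -0.1672, 1]]


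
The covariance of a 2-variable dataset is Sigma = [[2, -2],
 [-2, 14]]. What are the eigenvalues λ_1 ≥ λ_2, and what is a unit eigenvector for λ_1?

Step 1 — characteristic polynomial of 2×2 Sigma:
  det(Sigma - λI) = λ² - trace · λ + det = 0.
  trace = 2 + 14 = 16, det = 2·14 - (-2)² = 24.
Step 2 — discriminant:
  Δ = trace² - 4·det = 256 - 96 = 160.
Step 3 — eigenvalues:
  λ = (trace ± √Δ)/2 = (16 ± 12.6491)/2,
  λ_1 = 14.3246,  λ_2 = 1.6754.

Step 4 — unit eigenvector for λ_1: solve (Sigma - λ_1 I)v = 0. First row:
  (2 - 14.3246)·v_x + (-2)·v_y = 0, i.e. (-12.3246)·v_x + (-2)·v_y = 0,
  so v ∝ (b, λ_1 - a) = (-2, 12.3246); multiply by -1 so the first entry is positive: u = (2, -12.3246).
  ||u|| = √((2)² + (-12.3246)²) = √(155.8947) ≈ 12.4858,
  v_1 = u/||u|| ≈ (0.1602, -0.9871) (||v_1|| = 1).

λ_1 = 14.3246,  λ_2 = 1.6754;  v_1 ≈ (0.1602, -0.9871)


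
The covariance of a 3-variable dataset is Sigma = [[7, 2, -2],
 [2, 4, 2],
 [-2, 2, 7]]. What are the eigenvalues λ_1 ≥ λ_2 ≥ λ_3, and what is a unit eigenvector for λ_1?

Step 1 — characteristic polynomial p(λ) = det(λI - Sigma) = λ³ - tr·λ² + c_1·λ - det, where tr = trace, c_1 = sum of the principal 2×2 minors, det = det(Sigma):
  tr = 7 + 4 + 7 = 18,
  c_1 = (7·4 - (2)²) + (7·7 - (-2)²) + (4·7 - (2)²) = 24 + 45 + 24 = 93,
  det = 7·(4·7 - (2)²) - (2)·((2)·7 - (2)·(-2)) + (-2)·((2)·(2) - 4·(-2)) = 7·(24) - (2)·(18) + (-2)·(12) = 108.
  So p(λ) = λ³ - 18λ² + 93λ - 108.
Step 2 — look for an integer root (rational root theorem: any rational root is an integer divisor of 108). Testing λ = 9:
  p(9) = 729 - 1458 + 837 - 108 = 0  ✓
  Dividing out (λ - 9): p(λ) = (λ - 9)(λ² - 9λ + 12).
Step 3 — remaining eigenvalues from the quadratic λ² - 9λ + 12 = 0:
  Δ = 9² - 4·12 = 81 - 48 = 33,  λ = (9 ± √33)/2 = (9 ± 5.7446)/2 ≈ 7.3723 or 1.6277.
  Sorted: λ_1 = 9,  λ_2 = 7.3723,  λ_3 = 1.6277  (check: sum = 18 = tr ✓).

Step 4 — unit eigenvector for λ_1 = 9: v spans the null space of (Sigma - λ_1 I), whose rows are
  r_1 = (-2, 2, -2),  r_2 = (2, -5, 2),  r_3 = (-2, 2, -2).
  v is orthogonal to every row, so take v ∝ r_1 × r_2 = ((2)·(2) - (-2)·(-5), (-2)·(2) - (-2)·(2), (-2)·(-5) - (2)·(2)) = (-6, 0, 6).
  Rescale (divide by 6; multiply by -1 so the first nonzero entry is positive): u = (1, 0, -1).
  ||u|| = √((1)² + (0)² + (-1)²) = √(2) ≈ 1.4142,  v_1 = u/||u|| ≈ (0.7071, 0, -0.7071) (||v_1|| = 1).

λ_1 = 9,  λ_2 = 7.3723,  λ_3 = 1.6277;  v_1 ≈ (0.7071, 0, -0.7071)


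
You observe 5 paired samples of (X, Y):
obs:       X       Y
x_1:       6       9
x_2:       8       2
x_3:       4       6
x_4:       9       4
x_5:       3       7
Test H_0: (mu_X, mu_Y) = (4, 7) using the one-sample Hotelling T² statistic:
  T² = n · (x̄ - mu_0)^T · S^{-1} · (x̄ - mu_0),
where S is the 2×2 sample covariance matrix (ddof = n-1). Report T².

Step 1 — sample mean vector:
  mean(X) = (6 + 8 + 4 + 9 + 3) / 5 = 30/5 = 6
  mean(Y) = (9 + 2 + 6 + 4 + 7) / 5 = 28/5 = 5.6
  x̄ = (6, 5.6),  deviation x̄ - mu_0 = (6, 5.6) - (4, 7) = (2, -1.4).

Step 2 — sample covariance matrix, S[i,j] = (1/(n-1)) · Σ_k (x_{k,i} - mean_i) · (x_{k,j} - mean_j), divisor n-1 = 4:
  S[X,X] = ((0)·(0) + (2)·(2) + (-2)·(-2) + (3)·(3) + (-3)·(-3)) / 4 = 26/4 = 6.5
  S[X,Y] = ((0)·(3.4) + (2)·(-3.6) + (-2)·(0.4) + (3)·(-1.6) + (-3)·(1.4)) / 4 = -17/4 = -4.25
  S[Y,Y] = ((3.4)·(3.4) + (-3.6)·(-3.6) + (0.4)·(0.4) + (-1.6)·(-1.6) + (1.4)·(1.4)) / 4 = 29.2/4 = 7.3
  S = [[6.5, -4.25],
 [-4.25, 7.3]].

Step 3 — invert S. det(S) = 6.5·7.3 - (-4.25)² = 29.3875.
  S^{-1} = (1/det) · [[d, -b], [-b, a]] = [[0.2484, 0.1446],
 [0.1446, 0.2212]].

Step 4 — quadratic form (x̄ - mu_0)^T · S^{-1} · (x̄ - mu_0):
  S^{-1} · (x̄ - mu_0) = (0.2943, -0.0204),
  (x̄ - mu_0)^T · [...] = (2)·(0.2943) + (-1.4)·(-0.0204) = 0.6173.

Step 5 — scale by n: T² = 5 · 0.6173 = 3.0863.

T² ≈ 3.0863


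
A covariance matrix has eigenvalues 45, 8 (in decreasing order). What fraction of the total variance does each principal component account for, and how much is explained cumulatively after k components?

Step 1 — total variance = trace(Sigma) = Σ λ_i = 45 + 8 = 53.

Step 2 — fraction explained by component i = λ_i / Σ λ:
  PC1: 45/53 = 0.8491
  PC2: 8/53 = 0.1509

Step 3 — cumulative fraction after k components = (λ_1 + ... + λ_k) / Σ λ:
  k = 1: 45/53 = 0.8491
  k = 2: (45 + 8)/53 = 53/53 = 1

Summary (fraction, with percent):

explained: PC1 0.8491 (84.91%), PC2 0.1509 (15.09%);  cumulative: 0.8491, 1


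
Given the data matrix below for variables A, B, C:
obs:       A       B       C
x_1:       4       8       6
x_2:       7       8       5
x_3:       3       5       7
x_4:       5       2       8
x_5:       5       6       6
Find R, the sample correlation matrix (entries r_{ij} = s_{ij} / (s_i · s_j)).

Step 1 — column means:
  mean(A) = (4 + 7 + 3 + 5 + 5) / 5 = 24/5 = 4.8
  mean(B) = (8 + 8 + 5 + 2 + 6) / 5 = 29/5 = 5.8
  mean(C) = (6 + 5 + 7 + 8 + 6) / 5 = 32/5 = 6.4

Step 2 — sample variances and covariances s[i,j] = (1/(n-1)) · Σ_k (x_{k,i} - mean_i) · (x_{k,j} - mean_j), with n-1 = 4:
  s[A,A] = ((-0.8)·(-0.8) + (2.2)·(2.2) + (-1.8)·(-1.8) + (0.2)·(0.2) + (0.2)·(0.2)) / 4 = 8.8/4 = 2.2
  s[A,B] = ((-0.8)·(2.2) + (2.2)·(2.2) + (-1.8)·(-0.8) + (0.2)·(-3.8) + (0.2)·(0.2)) / 4 = 3.8/4 = 0.95
  s[A,C] = ((-0.8)·(-0.4) + (2.2)·(-1.4) + (-1.8)·(0.6) + (0.2)·(1.6) + (0.2)·(-0.4)) / 4 = -3.6/4 = -0.9
  s[B,B] = ((2.2)·(2.2) + (2.2)·(2.2) + (-0.8)·(-0.8) + (-3.8)·(-3.8) + (0.2)·(0.2)) / 4 = 24.8/4 = 6.2
  s[B,C] = ((2.2)·(-0.4) + (2.2)·(-1.4) + (-0.8)·(0.6) + (-3.8)·(1.6) + (0.2)·(-0.4)) / 4 = -10.6/4 = -2.65
  s[C,C] = ((-0.4)·(-0.4) + (-1.4)·(-1.4) + (0.6)·(0.6) + (1.6)·(1.6) + (-0.4)·(-0.4)) / 4 = 5.2/4 = 1.3
  Sample standard deviations s_i = √(s[i,i]):
  s(A) = √(2.2) = 1.4832
  s(B) = √(6.2) = 2.49
  s(C) = √(1.3) = 1.1402

Step 3 — r_{ij} = s_{ij} / (s_i · s_j):
  r[A,A] = 1 (diagonal).
  r[A,B] = 0.95 / (1.4832 · 2.49) = 0.95 / 3.6932 = 0.2572
  r[A,C] = -0.9 / (1.4832 · 1.1402) = -0.9 / 1.6912 = -0.5322
  r[B,B] = 1 (diagonal).
  r[B,C] = -2.65 / (2.49 · 1.1402) = -2.65 / 2.839 = -0.9334
  r[C,C] = 1 (diagonal).

R is symmetric with unit diagonal. Assembling:

R = [[1, 0.2572, -0.5322],
 [0.2572, 1, -0.9334],
 [-0.5322, -0.9334, 1]]


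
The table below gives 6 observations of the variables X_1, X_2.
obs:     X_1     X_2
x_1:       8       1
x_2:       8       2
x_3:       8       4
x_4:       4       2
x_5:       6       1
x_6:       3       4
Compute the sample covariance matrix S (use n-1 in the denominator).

Step 1 — column means:
  mean(X_1) = (8 + 8 + 8 + 4 + 6 + 3) / 6 = 37/6 = 6.1667
  mean(X_2) = (1 + 2 + 4 + 2 + 1 + 4) / 6 = 14/6 = 2.3333

Step 2 — sample covariance S[i,j] = (1/(n-1)) · Σ_k (x_{k,i} - mean_i) · (x_{k,j} - mean_j), with n-1 = 5.
  S[X_1,X_1] = ((1.8333)·(1.8333) + (1.8333)·(1.8333) + (1.8333)·(1.8333) + (-2.1667)·(-2.1667) + (-0.1667)·(-0.1667) + (-3.1667)·(-3.1667)) / 5 = 24.8333/5 = 4.9667
  S[X_1,X_2] = ((1.8333)·(-1.3333) + (1.8333)·(-0.3333) + (1.8333)·(1.6667) + (-2.1667)·(-0.3333) + (-0.1667)·(-1.3333) + (-3.1667)·(1.6667)) / 5 = -4.3333/5 = -0.8667
  S[X_2,X_2] = ((-1.3333)·(-1.3333) + (-0.3333)·(-0.3333) + (1.6667)·(1.6667) + (-0.3333)·(-0.3333) + (-1.3333)·(-1.3333) + (1.6667)·(1.6667)) / 5 = 9.3333/5 = 1.8667

S is symmetric (S[j,i] = S[i,j]). Assembling:

S = [[4.9667, -0.8667],
 [-0.8667, 1.8667]]


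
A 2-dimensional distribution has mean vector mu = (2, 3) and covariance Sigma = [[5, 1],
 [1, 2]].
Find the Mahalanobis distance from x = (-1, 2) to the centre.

Step 1 — centre the observation: (x - mu) = (-3, -1).

Step 2 — invert Sigma. det(Sigma) = 5·2 - (1)² = 9.
  Sigma^{-1} = (1/det) · [[d, -b], [-b, a]] = [[0.2222, -0.1111],
 [-0.1111, 0.5556]].

Step 3 — form the quadratic (x - mu)^T · Sigma^{-1} · (x - mu):
  Sigma^{-1} · (x - mu) = (-0.5556, -0.2222).
  (x - mu)^T · [Sigma^{-1} · (x - mu)] = (-3)·(-0.5556) + (-1)·(-0.2222) = 1.8889.

Step 4 — take square root: d = √(1.8889) ≈ 1.3744.

d(x, mu) = √(1.8889) ≈ 1.3744


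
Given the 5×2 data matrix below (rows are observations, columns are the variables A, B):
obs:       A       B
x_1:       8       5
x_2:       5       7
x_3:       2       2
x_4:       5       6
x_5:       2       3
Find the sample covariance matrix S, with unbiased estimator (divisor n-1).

Step 1 — column means:
  mean(A) = (8 + 5 + 2 + 5 + 2) / 5 = 22/5 = 4.4
  mean(B) = (5 + 7 + 2 + 6 + 3) / 5 = 23/5 = 4.6

Step 2 — sample covariance S[i,j] = (1/(n-1)) · Σ_k (x_{k,i} - mean_i) · (x_{k,j} - mean_j), with n-1 = 4.
  S[A,A] = ((3.6)·(3.6) + (0.6)·(0.6) + (-2.4)·(-2.4) + (0.6)·(0.6) + (-2.4)·(-2.4)) / 4 = 25.2/4 = 6.3
  S[A,B] = ((3.6)·(0.4) + (0.6)·(2.4) + (-2.4)·(-2.6) + (0.6)·(1.4) + (-2.4)·(-1.6)) / 4 = 13.8/4 = 3.45
  S[B,B] = ((0.4)·(0.4) + (2.4)·(2.4) + (-2.6)·(-2.6) + (1.4)·(1.4) + (-1.6)·(-1.6)) / 4 = 17.2/4 = 4.3

S is symmetric (S[j,i] = S[i,j]). Assembling:

S = [[6.3, 3.45],
 [3.45, 4.3]]


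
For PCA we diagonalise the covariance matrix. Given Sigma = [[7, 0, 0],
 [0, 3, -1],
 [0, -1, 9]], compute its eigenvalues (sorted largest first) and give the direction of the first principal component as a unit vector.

Step 1 — characteristic polynomial p(λ) = det(λI - Sigma) = λ³ - tr·λ² + c_1·λ - det, where tr = trace, c_1 = sum of the principal 2×2 minors, det = det(Sigma):
  tr = 7 + 3 + 9 = 19,
  c_1 = (7·3 - (0)²) + (7·9 - (0)²) + (3·9 - (-1)²) = 21 + 63 + 26 = 110,
  det = 7·(3·9 - (-1)²) - (0)·((0)·9 - (-1)·(0)) + (0)·((0)·(-1) - 3·(0)) = 7·(26) - (0)·(0) + (0)·(0) = 182.
  So p(λ) = λ³ - 19λ² + 110λ - 182.
Step 2 — look for an integer root (rational root theorem: any rational root is an integer divisor of 182). Testing λ = 7:
  p(7) = 343 - 931 + 770 - 182 = 0  ✓
  Dividing out (λ - 7): p(λ) = (λ - 7)(λ² - 12λ + 26).
Step 3 — remaining eigenvalues from the quadratic λ² - 12λ + 26 = 0:
  Δ = 12² - 4·26 = 144 - 104 = 40,  λ = (12 ± √40)/2 = (12 ± 6.3246)/2 ≈ 9.1623 or 2.8377.
  Sorted: λ_1 = 9.1623,  λ_2 = 7,  λ_3 = 2.8377  (check: sum = 19 = tr ✓).

Step 4 — unit eigenvector for λ_1 ≈ 9.1623: v spans the null space of (Sigma - λ_1 I), whose rows are
  r_1 = (-2.1623, 0, 0),  r_2 = (0, -6.1623, -1),  r_3 = (0, -1, -0.1623).
  v is orthogonal to every row, so take v ∝ r_1 × r_2 = ((0)·(-1) - (0)·(-6.1623), (0)·(0) - (-2.1623)·(-1), (-2.1623)·(-6.1623) - (0)·(0)) ≈ (0, -2.1623, 13.3246).
  Rescale (multiply by -1 so the first nonzero entry is positive): u = (0, 2.1623, -13.3246).
  ||u|| = √((0)² + (2.1623)² + (-13.3246)²) = √(182.2192) ≈ 13.4989,  v_1 = u/||u|| ≈ (0, 0.1602, -0.9871) (||v_1|| = 1).

λ_1 = 9.1623,  λ_2 = 7,  λ_3 = 2.8377;  v_1 ≈ (0, 0.1602, -0.9871)


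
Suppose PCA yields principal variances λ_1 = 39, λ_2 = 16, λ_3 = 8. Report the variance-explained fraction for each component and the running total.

Step 1 — total variance = trace(Sigma) = Σ λ_i = 39 + 16 + 8 = 63.

Step 2 — fraction explained by component i = λ_i / Σ λ:
  PC1: 39/63 = 0.619
  PC2: 16/63 = 0.254
  PC3: 8/63 = 0.127

Step 3 — cumulative fraction after k components = (λ_1 + ... + λ_k) / Σ λ:
  k = 1: 39/63 = 0.619
  k = 2: (39 + 16)/63 = 55/63 = 0.873
  k = 3: (39 + 16 + 8)/63 = 63/63 = 1

Summary (fraction, with percent):

explained: PC1 0.619 (61.9%), PC2 0.254 (25.4%), PC3 0.127 (12.7%);  cumulative: 0.619, 0.873, 1


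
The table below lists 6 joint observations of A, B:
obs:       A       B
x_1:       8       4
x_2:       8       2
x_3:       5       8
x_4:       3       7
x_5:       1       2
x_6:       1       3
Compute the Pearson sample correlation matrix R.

Step 1 — column means:
  mean(A) = (8 + 8 + 5 + 3 + 1 + 1) / 6 = 26/6 = 4.3333
  mean(B) = (4 + 2 + 8 + 7 + 2 + 3) / 6 = 26/6 = 4.3333

Step 2 — sample variances and covariances s[i,j] = (1/(n-1)) · Σ_k (x_{k,i} - mean_i) · (x_{k,j} - mean_j), with n-1 = 5:
  s[A,A] = ((3.6667)·(3.6667) + (3.6667)·(3.6667) + (0.6667)·(0.6667) + (-1.3333)·(-1.3333) + (-3.3333)·(-3.3333) + (-3.3333)·(-3.3333)) / 5 = 51.3333/5 = 10.2667
  s[A,B] = ((3.6667)·(-0.3333) + (3.6667)·(-2.3333) + (0.6667)·(3.6667) + (-1.3333)·(2.6667) + (-3.3333)·(-2.3333) + (-3.3333)·(-1.3333)) / 5 = 1.3333/5 = 0.2667
  s[B,B] = ((-0.3333)·(-0.3333) + (-2.3333)·(-2.3333) + (3.6667)·(3.6667) + (2.6667)·(2.6667) + (-2.3333)·(-2.3333) + (-1.3333)·(-1.3333)) / 5 = 33.3333/5 = 6.6667
  Sample standard deviations s_i = √(s[i,i]):
  s(A) = √(10.2667) = 3.2042
  s(B) = √(6.6667) = 2.582

Step 3 — r_{ij} = s_{ij} / (s_i · s_j):
  r[A,A] = 1 (diagonal).
  r[A,B] = 0.2667 / (3.2042 · 2.582) = 0.2667 / 8.2731 = 0.0322
  r[B,B] = 1 (diagonal).

R is symmetric with unit diagonal. Assembling:

R = [[1, 0.0322],
 [0.0322, 1]]


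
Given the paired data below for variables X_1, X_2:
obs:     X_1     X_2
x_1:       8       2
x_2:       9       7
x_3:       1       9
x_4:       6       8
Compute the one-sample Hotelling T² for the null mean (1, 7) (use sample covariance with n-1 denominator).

Step 1 — sample mean vector:
  mean(X_1) = (8 + 9 + 1 + 6) / 4 = 24/4 = 6
  mean(X_2) = (2 + 7 + 9 + 8) / 4 = 26/4 = 6.5
  x̄ = (6, 6.5),  deviation x̄ - mu_0 = (6, 6.5) - (1, 7) = (5, -0.5).

Step 2 — sample covariance matrix, S[i,j] = (1/(n-1)) · Σ_k (x_{k,i} - mean_i) · (x_{k,j} - mean_j), divisor n-1 = 3:
  S[X_1,X_1] = ((2)·(2) + (3)·(3) + (-5)·(-5) + (0)·(0)) / 3 = 38/3 = 12.6667
  S[X_1,X_2] = ((2)·(-4.5) + (3)·(0.5) + (-5)·(2.5) + (0)·(1.5)) / 3 = -20/3 = -6.6667
  S[X_2,X_2] = ((-4.5)·(-4.5) + (0.5)·(0.5) + (2.5)·(2.5) + (1.5)·(1.5)) / 3 = 29/3 = 9.6667
  S = [[12.6667, -6.6667],
 [-6.6667, 9.6667]].

Step 3 — invert S. det(S) = 12.6667·9.6667 - (-6.6667)² = 78.
  S^{-1} = (1/det) · [[d, -b], [-b, a]] = [[0.1239, 0.0855],
 [0.0855, 0.1624]].

Step 4 — quadratic form (x̄ - mu_0)^T · S^{-1} · (x̄ - mu_0):
  S^{-1} · (x̄ - mu_0) = (0.5769, 0.3462),
  (x̄ - mu_0)^T · [...] = (5)·(0.5769) + (-0.5)·(0.3462) = 2.7115.

Step 5 — scale by n: T² = 4 · 2.7115 = 10.8462.

T² ≈ 10.8462


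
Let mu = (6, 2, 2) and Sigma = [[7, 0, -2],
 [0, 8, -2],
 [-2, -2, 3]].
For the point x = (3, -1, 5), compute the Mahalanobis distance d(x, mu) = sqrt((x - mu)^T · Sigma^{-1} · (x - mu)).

Step 1 — centre the observation: (x - mu) = (-3, -3, 3).

Step 2 — invert Sigma (cofactor / det for 3×3, or solve directly):
  Sigma^{-1} = [[0.1852, 0.037, 0.1481],
 [0.037, 0.1574, 0.1296],
 [0.1481, 0.1296, 0.5185]].

Step 3 — form the quadratic (x - mu)^T · Sigma^{-1} · (x - mu):
  Sigma^{-1} · (x - mu) = (-0.2222, -0.1944, 0.7222).
  (x - mu)^T · [Sigma^{-1} · (x - mu)] = (-3)·(-0.2222) + (-3)·(-0.1944) + (3)·(0.7222) = 3.4167.

Step 4 — take square root: d = √(3.4167) ≈ 1.8484.

d(x, mu) = √(3.4167) ≈ 1.8484


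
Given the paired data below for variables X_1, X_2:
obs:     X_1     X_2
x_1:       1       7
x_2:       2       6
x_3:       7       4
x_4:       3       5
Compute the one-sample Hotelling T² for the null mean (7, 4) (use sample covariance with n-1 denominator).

Step 1 — sample mean vector:
  mean(X_1) = (1 + 2 + 7 + 3) / 4 = 13/4 = 3.25
  mean(X_2) = (7 + 6 + 4 + 5) / 4 = 22/4 = 5.5
  x̄ = (3.25, 5.5),  deviation x̄ - mu_0 = (3.25, 5.5) - (7, 4) = (-3.75, 1.5).

Step 2 — sample covariance matrix, S[i,j] = (1/(n-1)) · Σ_k (x_{k,i} - mean_i) · (x_{k,j} - mean_j), divisor n-1 = 3:
  S[X_1,X_1] = ((-2.25)·(-2.25) + (-1.25)·(-1.25) + (3.75)·(3.75) + (-0.25)·(-0.25)) / 3 = 20.75/3 = 6.9167
  S[X_1,X_2] = ((-2.25)·(1.5) + (-1.25)·(0.5) + (3.75)·(-1.5) + (-0.25)·(-0.5)) / 3 = -9.5/3 = -3.1667
  S[X_2,X_2] = ((1.5)·(1.5) + (0.5)·(0.5) + (-1.5)·(-1.5) + (-0.5)·(-0.5)) / 3 = 5/3 = 1.6667
  S = [[6.9167, -3.1667],
 [-3.1667, 1.6667]].

Step 3 — invert S. det(S) = 6.9167·1.6667 - (-3.1667)² = 1.5.
  S^{-1} = (1/det) · [[d, -b], [-b, a]] = [[1.1111, 2.1111],
 [2.1111, 4.6111]].

Step 4 — quadratic form (x̄ - mu_0)^T · S^{-1} · (x̄ - mu_0):
  S^{-1} · (x̄ - mu_0) = (-1, -1),
  (x̄ - mu_0)^T · [...] = (-3.75)·(-1) + (1.5)·(-1) = 2.25.

Step 5 — scale by n: T² = 4 · 2.25 = 9.

T² ≈ 9


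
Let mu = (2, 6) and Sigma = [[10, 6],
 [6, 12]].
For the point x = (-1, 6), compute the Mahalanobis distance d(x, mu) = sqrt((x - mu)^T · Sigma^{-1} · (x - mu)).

Step 1 — centre the observation: (x - mu) = (-3, 0).

Step 2 — invert Sigma. det(Sigma) = 10·12 - (6)² = 84.
  Sigma^{-1} = (1/det) · [[d, -b], [-b, a]] = [[0.1429, -0.0714],
 [-0.0714, 0.119]].

Step 3 — form the quadratic (x - mu)^T · Sigma^{-1} · (x - mu):
  Sigma^{-1} · (x - mu) = (-0.4286, 0.2143).
  (x - mu)^T · [Sigma^{-1} · (x - mu)] = (-3)·(-0.4286) + (0)·(0.2143) = 1.2857.

Step 4 — take square root: d = √(1.2857) ≈ 1.1339.

d(x, mu) = √(1.2857) ≈ 1.1339


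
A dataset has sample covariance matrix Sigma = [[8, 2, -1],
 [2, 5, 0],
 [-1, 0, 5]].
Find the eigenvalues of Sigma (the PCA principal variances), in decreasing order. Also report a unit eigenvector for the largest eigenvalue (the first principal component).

Step 1 — characteristic polynomial p(λ) = det(λI - Sigma) = λ³ - tr·λ² + c_1·λ - det, where tr = trace, c_1 = sum of the principal 2×2 minors, det = det(Sigma):
  tr = 8 + 5 + 5 = 18,
  c_1 = (8·5 - (2)²) + (8·5 - (-1)²) + (5·5 - (0)²) = 36 + 39 + 25 = 100,
  det = 8·(5·5 - (0)²) - (2)·((2)·5 - (0)·(-1)) + (-1)·((2)·(0) - 5·(-1)) = 8·(25) - (2)·(10) + (-1)·(5) = 175.
  So p(λ) = λ³ - 18λ² + 100λ - 175.
Step 2 — look for an integer root (rational root theorem: any rational root is an integer divisor of 175). Testing λ = 5:
  p(5) = 125 - 450 + 500 - 175 = 0  ✓
  Dividing out (λ - 5): p(λ) = (λ - 5)(λ² - 13λ + 35).
Step 3 — remaining eigenvalues from the quadratic λ² - 13λ + 35 = 0:
  Δ = 13² - 4·35 = 169 - 140 = 29,  λ = (13 ± √29)/2 = (13 ± 5.3852)/2 ≈ 9.1926 or 3.8074.
  Sorted: λ_1 = 9.1926,  λ_2 = 5,  λ_3 = 3.8074  (check: sum = 18 = tr ✓).

Step 4 — unit eigenvector for λ_1 ≈ 9.1926: v spans the null space of (Sigma - λ_1 I), whose rows are
  r_1 = (-1.1926, 2, -1),  r_2 = (2, -4.1926, 0),  r_3 = (-1, 0, -4.1926).
  v is orthogonal to every row, so take v ∝ r_1 × r_2 = ((2)·(0) - (-1)·(-4.1926), (-1)·(2) - (-1.1926)·(0), (-1.1926)·(-4.1926) - (2)·(2)) ≈ (-4.1926, -2, 1).
  Rescale (multiply by -1 so the first nonzero entry is positive): u = (4.1926, 2, -1).
  ||u|| = √((4.1926)² + (2)² + (-1)²) = √(22.5777) ≈ 4.7516,  v_1 = u/||u|| ≈ (0.8824, 0.4209, -0.2105) (||v_1|| = 1).

λ_1 = 9.1926,  λ_2 = 5,  λ_3 = 3.8074;  v_1 ≈ (0.8824, 0.4209, -0.2105)


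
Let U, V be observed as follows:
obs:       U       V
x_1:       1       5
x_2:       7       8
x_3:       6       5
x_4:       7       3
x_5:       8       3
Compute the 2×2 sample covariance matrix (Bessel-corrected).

Step 1 — column means:
  mean(U) = (1 + 7 + 6 + 7 + 8) / 5 = 29/5 = 5.8
  mean(V) = (5 + 8 + 5 + 3 + 3) / 5 = 24/5 = 4.8

Step 2 — sample covariance S[i,j] = (1/(n-1)) · Σ_k (x_{k,i} - mean_i) · (x_{k,j} - mean_j), with n-1 = 4.
  S[U,U] = ((-4.8)·(-4.8) + (1.2)·(1.2) + (0.2)·(0.2) + (1.2)·(1.2) + (2.2)·(2.2)) / 4 = 30.8/4 = 7.7
  S[U,V] = ((-4.8)·(0.2) + (1.2)·(3.2) + (0.2)·(0.2) + (1.2)·(-1.8) + (2.2)·(-1.8)) / 4 = -3.2/4 = -0.8
  S[V,V] = ((0.2)·(0.2) + (3.2)·(3.2) + (0.2)·(0.2) + (-1.8)·(-1.8) + (-1.8)·(-1.8)) / 4 = 16.8/4 = 4.2

S is symmetric (S[j,i] = S[i,j]). Assembling:

S = [[7.7, -0.8],
 [-0.8, 4.2]]


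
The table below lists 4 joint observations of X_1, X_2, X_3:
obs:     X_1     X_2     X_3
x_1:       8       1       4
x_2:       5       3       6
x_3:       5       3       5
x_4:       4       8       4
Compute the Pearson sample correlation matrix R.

Step 1 — column means:
  mean(X_1) = (8 + 5 + 5 + 4) / 4 = 22/4 = 5.5
  mean(X_2) = (1 + 3 + 3 + 8) / 4 = 15/4 = 3.75
  mean(X_3) = (4 + 6 + 5 + 4) / 4 = 19/4 = 4.75

Step 2 — sample variances and covariances s[i,j] = (1/(n-1)) · Σ_k (x_{k,i} - mean_i) · (x_{k,j} - mean_j), with n-1 = 3:
  s[X_1,X_1] = ((2.5)·(2.5) + (-0.5)·(-0.5) + (-0.5)·(-0.5) + (-1.5)·(-1.5)) / 3 = 9/3 = 3
  s[X_1,X_2] = ((2.5)·(-2.75) + (-0.5)·(-0.75) + (-0.5)·(-0.75) + (-1.5)·(4.25)) / 3 = -12.5/3 = -4.1667
  s[X_1,X_3] = ((2.5)·(-0.75) + (-0.5)·(1.25) + (-0.5)·(0.25) + (-1.5)·(-0.75)) / 3 = -1.5/3 = -0.5
  s[X_2,X_2] = ((-2.75)·(-2.75) + (-0.75)·(-0.75) + (-0.75)·(-0.75) + (4.25)·(4.25)) / 3 = 26.75/3 = 8.9167
  s[X_2,X_3] = ((-2.75)·(-0.75) + (-0.75)·(1.25) + (-0.75)·(0.25) + (4.25)·(-0.75)) / 3 = -2.25/3 = -0.75
  s[X_3,X_3] = ((-0.75)·(-0.75) + (1.25)·(1.25) + (0.25)·(0.25) + (-0.75)·(-0.75)) / 3 = 2.75/3 = 0.9167
  Sample standard deviations s_i = √(s[i,i]):
  s(X_1) = √(3) = 1.7321
  s(X_2) = √(8.9167) = 2.9861
  s(X_3) = √(0.9167) = 0.9574

Step 3 — r_{ij} = s_{ij} / (s_i · s_j):
  r[X_1,X_1] = 1 (diagonal).
  r[X_1,X_2] = -4.1667 / (1.7321 · 2.9861) = -4.1667 / 5.172 = -0.8056
  r[X_1,X_3] = -0.5 / (1.7321 · 0.9574) = -0.5 / 1.6583 = -0.3015
  r[X_2,X_2] = 1 (diagonal).
  r[X_2,X_3] = -0.75 / (2.9861 · 0.9574) = -0.75 / 2.859 = -0.2623
  r[X_3,X_3] = 1 (diagonal).

R is symmetric with unit diagonal. Assembling:

R = [[1, -0.8056, -0.3015],
 [-0.8056, 1, -0.2623],
 [-0.3015, -0.2623, 1]]


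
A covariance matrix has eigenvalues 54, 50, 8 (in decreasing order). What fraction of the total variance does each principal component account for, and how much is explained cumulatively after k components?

Step 1 — total variance = trace(Sigma) = Σ λ_i = 54 + 50 + 8 = 112.

Step 2 — fraction explained by component i = λ_i / Σ λ:
  PC1: 54/112 = 0.4821
  PC2: 50/112 = 0.4464
  PC3: 8/112 = 0.0714

Step 3 — cumulative fraction after k components = (λ_1 + ... + λ_k) / Σ λ:
  k = 1: 54/112 = 0.4821
  k = 2: (54 + 50)/112 = 104/112 = 0.9286
  k = 3: (54 + 50 + 8)/112 = 112/112 = 1

Summary (fraction, with percent):

explained: PC1 0.4821 (48.21%), PC2 0.4464 (44.64%), PC3 0.0714 (7.14%);  cumulative: 0.4821, 0.9286, 1


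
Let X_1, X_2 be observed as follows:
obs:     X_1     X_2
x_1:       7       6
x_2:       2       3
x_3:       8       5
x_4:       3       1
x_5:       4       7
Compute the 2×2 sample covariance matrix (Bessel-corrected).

Step 1 — column means:
  mean(X_1) = (7 + 2 + 8 + 3 + 4) / 5 = 24/5 = 4.8
  mean(X_2) = (6 + 3 + 5 + 1 + 7) / 5 = 22/5 = 4.4

Step 2 — sample covariance S[i,j] = (1/(n-1)) · Σ_k (x_{k,i} - mean_i) · (x_{k,j} - mean_j), with n-1 = 4.
  S[X_1,X_1] = ((2.2)·(2.2) + (-2.8)·(-2.8) + (3.2)·(3.2) + (-1.8)·(-1.8) + (-0.8)·(-0.8)) / 4 = 26.8/4 = 6.7
  S[X_1,X_2] = ((2.2)·(1.6) + (-2.8)·(-1.4) + (3.2)·(0.6) + (-1.8)·(-3.4) + (-0.8)·(2.6)) / 4 = 13.4/4 = 3.35
  S[X_2,X_2] = ((1.6)·(1.6) + (-1.4)·(-1.4) + (0.6)·(0.6) + (-3.4)·(-3.4) + (2.6)·(2.6)) / 4 = 23.2/4 = 5.8

S is symmetric (S[j,i] = S[i,j]). Assembling:

S = [[6.7, 3.35],
 [3.35, 5.8]]


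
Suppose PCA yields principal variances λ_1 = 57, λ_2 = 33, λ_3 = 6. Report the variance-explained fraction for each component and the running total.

Step 1 — total variance = trace(Sigma) = Σ λ_i = 57 + 33 + 6 = 96.

Step 2 — fraction explained by component i = λ_i / Σ λ:
  PC1: 57/96 = 0.5938
  PC2: 33/96 = 0.3438
  PC3: 6/96 = 0.0625

Step 3 — cumulative fraction after k components = (λ_1 + ... + λ_k) / Σ λ:
  k = 1: 57/96 = 0.5938
  k = 2: (57 + 33)/96 = 90/96 = 0.9375
  k = 3: (57 + 33 + 6)/96 = 96/96 = 1

Summary (fraction, with percent):

explained: PC1 0.5938 (59.38%), PC2 0.3438 (34.38%), PC3 0.0625 (6.25%);  cumulative: 0.5938, 0.9375, 1


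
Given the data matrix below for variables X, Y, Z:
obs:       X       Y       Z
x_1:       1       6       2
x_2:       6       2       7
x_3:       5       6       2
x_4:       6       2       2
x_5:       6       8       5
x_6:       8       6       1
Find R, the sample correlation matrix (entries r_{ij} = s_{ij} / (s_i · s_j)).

Step 1 — column means:
  mean(X) = (1 + 6 + 5 + 6 + 6 + 8) / 6 = 32/6 = 5.3333
  mean(Y) = (6 + 2 + 6 + 2 + 8 + 6) / 6 = 30/6 = 5
  mean(Z) = (2 + 7 + 2 + 2 + 5 + 1) / 6 = 19/6 = 3.1667

Step 2 — sample variances and covariances s[i,j] = (1/(n-1)) · Σ_k (x_{k,i} - mean_i) · (x_{k,j} - mean_j), with n-1 = 5:
  s[X,X] = ((-4.3333)·(-4.3333) + (0.6667)·(0.6667) + (-0.3333)·(-0.3333) + (0.6667)·(0.6667) + (0.6667)·(0.6667) + (2.6667)·(2.6667)) / 5 = 27.3333/5 = 5.4667
  s[X,Y] = ((-4.3333)·(1) + (0.6667)·(-3) + (-0.3333)·(1) + (0.6667)·(-3) + (0.6667)·(3) + (2.6667)·(1)) / 5 = -4/5 = -0.8
  s[X,Z] = ((-4.3333)·(-1.1667) + (0.6667)·(3.8333) + (-0.3333)·(-1.1667) + (0.6667)·(-1.1667) + (0.6667)·(1.8333) + (2.6667)·(-2.1667)) / 5 = 2.6667/5 = 0.5333
  s[Y,Y] = ((1)·(1) + (-3)·(-3) + (1)·(1) + (-3)·(-3) + (3)·(3) + (1)·(1)) / 5 = 30/5 = 6
  s[Y,Z] = ((1)·(-1.1667) + (-3)·(3.8333) + (1)·(-1.1667) + (-3)·(-1.1667) + (3)·(1.8333) + (1)·(-2.1667)) / 5 = -7/5 = -1.4
  s[Z,Z] = ((-1.1667)·(-1.1667) + (3.8333)·(3.8333) + (-1.1667)·(-1.1667) + (-1.1667)·(-1.1667) + (1.8333)·(1.8333) + (-2.1667)·(-2.1667)) / 5 = 26.8333/5 = 5.3667
  Sample standard deviations s_i = √(s[i,i]):
  s(X) = √(5.4667) = 2.3381
  s(Y) = √(6) = 2.4495
  s(Z) = √(5.3667) = 2.3166

Step 3 — r_{ij} = s_{ij} / (s_i · s_j):
  r[X,X] = 1 (diagonal).
  r[X,Y] = -0.8 / (2.3381 · 2.4495) = -0.8 / 5.7271 = -0.1397
  r[X,Z] = 0.5333 / (2.3381 · 2.3166) = 0.5333 / 5.4164 = 0.0985
  r[Y,Y] = 1 (diagonal).
  r[Y,Z] = -1.4 / (2.4495 · 2.3166) = -1.4 / 5.6745 = -0.2467
  r[Z,Z] = 1 (diagonal).

R is symmetric with unit diagonal. Assembling:

R = [[1, -0.1397, 0.0985],
 [-0.1397, 1, -0.2467],
 [0.0985, -0.2467, 1]]


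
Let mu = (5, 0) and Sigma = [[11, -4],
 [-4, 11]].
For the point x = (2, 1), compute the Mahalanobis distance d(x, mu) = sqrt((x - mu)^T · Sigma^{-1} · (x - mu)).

Step 1 — centre the observation: (x - mu) = (-3, 1).

Step 2 — invert Sigma. det(Sigma) = 11·11 - (-4)² = 105.
  Sigma^{-1} = (1/det) · [[d, -b], [-b, a]] = [[0.1048, 0.0381],
 [0.0381, 0.1048]].

Step 3 — form the quadratic (x - mu)^T · Sigma^{-1} · (x - mu):
  Sigma^{-1} · (x - mu) = (-0.2762, -0.0095).
  (x - mu)^T · [Sigma^{-1} · (x - mu)] = (-3)·(-0.2762) + (1)·(-0.0095) = 0.819.

Step 4 — take square root: d = √(0.819) ≈ 0.905.

d(x, mu) = √(0.819) ≈ 0.905


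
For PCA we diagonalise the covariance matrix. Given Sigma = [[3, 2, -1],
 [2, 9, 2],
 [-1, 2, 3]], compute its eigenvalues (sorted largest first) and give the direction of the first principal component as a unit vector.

Step 1 — characteristic polynomial p(λ) = det(λI - Sigma) = λ³ - tr·λ² + c_1·λ - det, where tr = trace, c_1 = sum of the principal 2×2 minors, det = det(Sigma):
  tr = 3 + 9 + 3 = 15,
  c_1 = (3·9 - (2)²) + (3·3 - (-1)²) + (9·3 - (2)²) = 23 + 8 + 23 = 54,
  det = 3·(9·3 - (2)²) - (2)·((2)·3 - (2)·(-1)) + (-1)·((2)·(2) - 9·(-1)) = 3·(23) - (2)·(8) + (-1)·(13) = 40.
  So p(λ) = λ³ - 15λ² + 54λ - 40.
Step 2 — look for an integer root (rational root theorem: any rational root is an integer divisor of 40). Testing λ = 1:
  p(1) = 1 - 15 + 54 - 40 = 0  ✓
  Dividing out (λ - 1): p(λ) = (λ - 1)(λ² - 14λ + 40).
Step 3 — remaining eigenvalues from the quadratic λ² - 14λ + 40 = 0:
  Δ = 14² - 4·40 = 196 - 160 = 36,  λ = (14 ± √36)/2 = (14 ± 6)/2 = 10 or 4.
  Sorted: λ_1 = 10,  λ_2 = 4,  λ_3 = 1  (check: sum = 15 = tr ✓).

Step 4 — unit eigenvector for λ_1 = 10: v spans the null space of (Sigma - λ_1 I), whose rows are
  r_1 = (-7, 2, -1),  r_2 = (2, -1, 2),  r_3 = (-1, 2, -7).
  v is orthogonal to every row, so take v ∝ r_1 × r_2 = ((2)·(2) - (-1)·(-1), (-1)·(2) - (-7)·(2), (-7)·(-1) - (2)·(2)) = (3, 12, 3).
  Rescale (divide by 3): u = (1, 4, 1).
  ||u|| = √((1)² + (4)² + (1)²) = √(18) ≈ 4.2426,  v_1 = u/||u|| ≈ (0.2357, 0.9428, 0.2357) (||v_1|| = 1).

λ_1 = 10,  λ_2 = 4,  λ_3 = 1;  v_1 ≈ (0.2357, 0.9428, 0.2357)


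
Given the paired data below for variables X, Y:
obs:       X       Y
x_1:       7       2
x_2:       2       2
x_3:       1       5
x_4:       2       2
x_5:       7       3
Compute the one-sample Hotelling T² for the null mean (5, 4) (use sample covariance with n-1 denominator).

Step 1 — sample mean vector:
  mean(X) = (7 + 2 + 1 + 2 + 7) / 5 = 19/5 = 3.8
  mean(Y) = (2 + 2 + 5 + 2 + 3) / 5 = 14/5 = 2.8
  x̄ = (3.8, 2.8),  deviation x̄ - mu_0 = (3.8, 2.8) - (5, 4) = (-1.2, -1.2).

Step 2 — sample covariance matrix, S[i,j] = (1/(n-1)) · Σ_k (x_{k,i} - mean_i) · (x_{k,j} - mean_j), divisor n-1 = 4:
  S[X,X] = ((3.2)·(3.2) + (-1.8)·(-1.8) + (-2.8)·(-2.8) + (-1.8)·(-1.8) + (3.2)·(3.2)) / 4 = 34.8/4 = 8.7
  S[X,Y] = ((3.2)·(-0.8) + (-1.8)·(-0.8) + (-2.8)·(2.2) + (-1.8)·(-0.8) + (3.2)·(0.2)) / 4 = -5.2/4 = -1.3
  S[Y,Y] = ((-0.8)·(-0.8) + (-0.8)·(-0.8) + (2.2)·(2.2) + (-0.8)·(-0.8) + (0.2)·(0.2)) / 4 = 6.8/4 = 1.7
  S = [[8.7, -1.3],
 [-1.3, 1.7]].

Step 3 — invert S. det(S) = 8.7·1.7 - (-1.3)² = 13.1.
  S^{-1} = (1/det) · [[d, -b], [-b, a]] = [[0.1298, 0.0992],
 [0.0992, 0.6641]].

Step 4 — quadratic form (x̄ - mu_0)^T · S^{-1} · (x̄ - mu_0):
  S^{-1} · (x̄ - mu_0) = (-0.2748, -0.916),
  (x̄ - mu_0)^T · [...] = (-1.2)·(-0.2748) + (-1.2)·(-0.916) = 1.429.

Step 5 — scale by n: T² = 5 · 1.429 = 7.145.

T² ≈ 7.145


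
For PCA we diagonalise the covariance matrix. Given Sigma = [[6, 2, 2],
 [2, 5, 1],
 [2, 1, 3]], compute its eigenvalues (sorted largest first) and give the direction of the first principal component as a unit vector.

Step 1 — characteristic polynomial p(λ) = det(λI - Sigma) = λ³ - tr·λ² + c_1·λ - det, where tr = trace, c_1 = sum of the principal 2×2 minors, det = det(Sigma):
  tr = 6 + 5 + 3 = 14,
  c_1 = (6·5 - (2)²) + (6·3 - (2)²) + (5·3 - (1)²) = 26 + 14 + 14 = 54,
  det = 6·(5·3 - (1)²) - (2)·((2)·3 - (1)·(2)) + (2)·((2)·(1) - 5·(2)) = 6·(14) - (2)·(4) + (2)·(-8) = 60.
  So p(λ) = λ³ - 14λ² + 54λ - 60.
Step 2 — look for an integer root (rational root theorem: any rational root is an integer divisor of 60). Testing λ = 2:
  p(2) = 8 - 56 + 108 - 60 = 0  ✓
  Dividing out (λ - 2): p(λ) = (λ - 2)(λ² - 12λ + 30).
Step 3 — remaining eigenvalues from the quadratic λ² - 12λ + 30 = 0:
  Δ = 12² - 4·30 = 144 - 120 = 24,  λ = (12 ± √24)/2 = (12 ± 4.899)/2 ≈ 8.4495 or 3.5505.
  Sorted: λ_1 = 8.4495,  λ_2 = 3.5505,  λ_3 = 2  (check: sum = 14 = tr ✓).

Step 4 — unit eigenvector for λ_1 ≈ 8.4495: v spans the null space of (Sigma - λ_1 I), whose rows are
  r_1 = (-2.4495, 2, 2),  r_2 = (2, -3.4495, 1),  r_3 = (2, 1, -5.4495).
  v is orthogonal to every row, so take v ∝ r_1 × r_2 = ((2)·(1) - (2)·(-3.4495), (2)·(2) - (-2.4495)·(1), (-2.4495)·(-3.4495) - (2)·(2)) ≈ (8.899, 6.4495, 4.4495).
  Let u = (8.899, 6.4495, 4.4495).
  ||u|| = √((8.899)² + (6.4495)² + (4.4495)²) = √(140.5857) ≈ 11.8569,  v_1 = u/||u|| ≈ (0.7505, 0.5439, 0.3753) (||v_1|| = 1).

λ_1 = 8.4495,  λ_2 = 3.5505,  λ_3 = 2;  v_1 ≈ (0.7505, 0.5439, 0.3753)


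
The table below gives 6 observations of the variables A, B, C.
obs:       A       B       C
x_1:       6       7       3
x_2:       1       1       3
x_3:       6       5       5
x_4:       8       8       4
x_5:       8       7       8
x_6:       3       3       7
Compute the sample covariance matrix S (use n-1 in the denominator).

Step 1 — column means:
  mean(A) = (6 + 1 + 6 + 8 + 8 + 3) / 6 = 32/6 = 5.3333
  mean(B) = (7 + 1 + 5 + 8 + 7 + 3) / 6 = 31/6 = 5.1667
  mean(C) = (3 + 3 + 5 + 4 + 8 + 7) / 6 = 30/6 = 5

Step 2 — sample covariance S[i,j] = (1/(n-1)) · Σ_k (x_{k,i} - mean_i) · (x_{k,j} - mean_j), with n-1 = 5.
  S[A,A] = ((0.6667)·(0.6667) + (-4.3333)·(-4.3333) + (0.6667)·(0.6667) + (2.6667)·(2.6667) + (2.6667)·(2.6667) + (-2.3333)·(-2.3333)) / 5 = 39.3333/5 = 7.8667
  S[A,B] = ((0.6667)·(1.8333) + (-4.3333)·(-4.1667) + (0.6667)·(-0.1667) + (2.6667)·(2.8333) + (2.6667)·(1.8333) + (-2.3333)·(-2.1667)) / 5 = 36.6667/5 = 7.3333
  S[A,C] = ((0.6667)·(-2) + (-4.3333)·(-2) + (0.6667)·(0) + (2.6667)·(-1) + (2.6667)·(3) + (-2.3333)·(2)) / 5 = 8/5 = 1.6
  S[B,B] = ((1.8333)·(1.8333) + (-4.1667)·(-4.1667) + (-0.1667)·(-0.1667) + (2.8333)·(2.8333) + (1.8333)·(1.8333) + (-2.1667)·(-2.1667)) / 5 = 36.8333/5 = 7.3667
  S[B,C] = ((1.8333)·(-2) + (-4.1667)·(-2) + (-0.1667)·(0) + (2.8333)·(-1) + (1.8333)·(3) + (-2.1667)·(2)) / 5 = 3/5 = 0.6
  S[C,C] = ((-2)·(-2) + (-2)·(-2) + (0)·(0) + (-1)·(-1) + (3)·(3) + (2)·(2)) / 5 = 22/5 = 4.4

S is symmetric (S[j,i] = S[i,j]). Assembling:

S = [[7.8667, 7.3333, 1.6],
 [7.3333, 7.3667, 0.6],
 [1.6, 0.6, 4.4]]
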